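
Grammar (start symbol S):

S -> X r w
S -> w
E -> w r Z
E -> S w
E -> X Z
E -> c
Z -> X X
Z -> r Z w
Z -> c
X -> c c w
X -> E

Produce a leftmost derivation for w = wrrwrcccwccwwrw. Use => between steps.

S => Xrw => Erw => wrZrw => wrrZwrw => wrrXXwrw => wrrEXwrw => wrrwrZXwrw => wrrwrXXXwrw => wrrwrEXXwrw => wrrwrcXXwrw => wrrwrcccwXwrw => wrrwrcccwccwwrw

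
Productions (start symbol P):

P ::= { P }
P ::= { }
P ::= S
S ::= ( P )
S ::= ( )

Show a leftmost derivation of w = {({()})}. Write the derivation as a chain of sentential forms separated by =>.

P=>{P}=>{S}=>{(P)}=>{({P})}=>{({S})}=>{({()})}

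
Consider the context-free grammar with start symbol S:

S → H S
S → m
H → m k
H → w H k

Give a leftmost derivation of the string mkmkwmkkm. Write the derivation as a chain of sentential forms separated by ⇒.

S ⇒ HS   [S → H S]
HS ⇒ mkS   [H → m k]
mkS ⇒ mkHS   [S → H S]
mkHS ⇒ mkmkS   [H → m k]
mkmkS ⇒ mkmkHS   [S → H S]
mkmkHS ⇒ mkmkwHkS   [H → w H k]
mkmkwHkS ⇒ mkmkwmkkS   [H → m k]
mkmkwmkkS ⇒ mkmkwmkkm   [S → m]

S ⇒ HS ⇒ mkS ⇒ mkHS ⇒ mkmkS ⇒ mkmkHS ⇒ mkmkwHkS ⇒ mkmkwmkkS ⇒ mkmkwmkkm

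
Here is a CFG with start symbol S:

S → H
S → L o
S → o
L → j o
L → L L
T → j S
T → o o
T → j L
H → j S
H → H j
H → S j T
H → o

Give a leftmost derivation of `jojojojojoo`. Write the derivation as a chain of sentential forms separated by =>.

S => Lo => LLo => LLLo => LLLLo => LLLLLo => joLLLLo => jojoLLLo => jojojoLLo => jojojojoLo => jojojojojoo

S => Lo   [S → L o]
Lo => LLo   [L → L L]
LLo => LLLo   [L → L L]
LLLo => LLLLo   [L → L L]
LLLLo => LLLLLo   [L → L L]
LLLLLo => joLLLLo   [L → j o]
joLLLLo => jojoLLLo   [L → j o]
jojoLLLo => jojojoLLo   [L → j o]
jojojoLLo => jojojojoLo   [L → j o]
jojojojoLo => jojojojojoo   [L → j o]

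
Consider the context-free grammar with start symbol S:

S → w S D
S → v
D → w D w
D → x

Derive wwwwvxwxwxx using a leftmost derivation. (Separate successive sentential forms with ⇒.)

S ⇒ wSD   [S → w S D]
wSD ⇒ wwSDD   [S → w S D]
wwSDD ⇒ wwwSDDD   [S → w S D]
wwwSDDD ⇒ wwwwSDDDD   [S → w S D]
wwwwSDDDD ⇒ wwwwvDDDD   [S → v]
wwwwvDDDD ⇒ wwwwvxDDD   [D → x]
wwwwvxDDD ⇒ wwwwvxwDwDD   [D → w D w]
wwwwvxwDwDD ⇒ wwwwvxwxwDD   [D → x]
wwwwvxwxwDD ⇒ wwwwvxwxwxD   [D → x]
wwwwvxwxwxD ⇒ wwwwvxwxwxx   [D → x]

S ⇒ wSD ⇒ wwSDD ⇒ wwwSDDD ⇒ wwwwSDDDD ⇒ wwwwvDDDD ⇒ wwwwvxDDD ⇒ wwwwvxwDwDD ⇒ wwwwvxwxwDD ⇒ wwwwvxwxwxD ⇒ wwwwvxwxwxx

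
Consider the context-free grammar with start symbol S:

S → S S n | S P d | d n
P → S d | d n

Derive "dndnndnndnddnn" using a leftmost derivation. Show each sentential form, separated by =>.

S => SSn   [S → S S n]
SSn => SPdSn   [S → S P d]
SPdSn => SSnPdSn   [S → S S n]
SSnPdSn => SSnSnPdSn   [S → S S n]
SSnSnPdSn => dnSnSnPdSn   [S → d n]
dnSnSnPdSn => dndnnSnPdSn   [S → d n]
dndnnSnPdSn => dndnndnnPdSn   [S → d n]
dndnndnnPdSn => dndnndnndndSn   [P → d n]
dndnndnndndSn => dndnndnndnddnn   [S → d n]

S=>SSn=>SPdSn=>SSnPdSn=>SSnSnPdSn=>dnSnSnPdSn=>dndnnSnPdSn=>dndnndnnPdSn=>dndnndnndndSn=>dndnndnndnddnn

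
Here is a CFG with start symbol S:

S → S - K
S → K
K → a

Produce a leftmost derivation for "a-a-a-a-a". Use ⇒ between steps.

S ⇒ S-K   [S → S - K]
S-K ⇒ S-K-K   [S → S - K]
S-K-K ⇒ S-K-K-K   [S → S - K]
S-K-K-K ⇒ S-K-K-K-K   [S → S - K]
S-K-K-K-K ⇒ K-K-K-K-K   [S → K]
K-K-K-K-K ⇒ a-K-K-K-K   [K → a]
a-K-K-K-K ⇒ a-a-K-K-K   [K → a]
a-a-K-K-K ⇒ a-a-a-K-K   [K → a]
a-a-a-K-K ⇒ a-a-a-a-K   [K → a]
a-a-a-a-K ⇒ a-a-a-a-a   [K → a]

S ⇒ S-K ⇒ S-K-K ⇒ S-K-K-K ⇒ S-K-K-K-K ⇒ K-K-K-K-K ⇒ a-K-K-K-K ⇒ a-a-K-K-K ⇒ a-a-a-K-K ⇒ a-a-a-a-K ⇒ a-a-a-a-a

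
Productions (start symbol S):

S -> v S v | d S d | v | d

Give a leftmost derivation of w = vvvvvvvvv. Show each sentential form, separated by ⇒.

S ⇒ vSv ⇒ vvSvv ⇒ vvvSvvv ⇒ vvvvSvvvv ⇒ vvvvvvvvv

S ⇒ vSv   [S -> v S v]
vSv ⇒ vvSvv   [S -> v S v]
vvSvv ⇒ vvvSvvv   [S -> v S v]
vvvSvvv ⇒ vvvvSvvvv   [S -> v S v]
vvvvSvvvv ⇒ vvvvvvvvv   [S -> v]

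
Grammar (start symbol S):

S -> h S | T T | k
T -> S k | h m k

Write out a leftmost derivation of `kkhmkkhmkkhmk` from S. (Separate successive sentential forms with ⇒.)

S ⇒ TT ⇒ SkT ⇒ TTkT ⇒ SkTkT ⇒ TTkTkT ⇒ SkTkTkT ⇒ kkTkTkT ⇒ kkhmkkTkT ⇒ kkhmkkhmkkT ⇒ kkhmkkhmkkhmk

S ⇒ TT   [S -> T T]
TT ⇒ SkT   [T -> S k]
SkT ⇒ TTkT   [S -> T T]
TTkT ⇒ SkTkT   [T -> S k]
SkTkT ⇒ TTkTkT   [S -> T T]
TTkTkT ⇒ SkTkTkT   [T -> S k]
SkTkTkT ⇒ kkTkTkT   [S -> k]
kkTkTkT ⇒ kkhmkkTkT   [T -> h m k]
kkhmkkTkT ⇒ kkhmkkhmkkT   [T -> h m k]
kkhmkkhmkkT ⇒ kkhmkkhmkkhmk   [T -> h m k]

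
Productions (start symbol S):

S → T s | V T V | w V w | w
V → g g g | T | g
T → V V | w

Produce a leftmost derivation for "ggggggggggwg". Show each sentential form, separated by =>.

S => VTV   [S → V T V]
VTV => TTV   [V → T]
TTV => VVTV   [T → V V]
VVTV => TVTV   [V → T]
TVTV => VVVTV   [T → V V]
VVVTV => TVVTV   [V → T]
TVVTV => VVVVTV   [T → V V]
VVVVTV => gggVVVTV   [V → g g g]
gggVVVTV => ggggggVVTV   [V → g g g]
ggggggVVTV => gggggggVTV   [V → g]
gggggggVTV => ggggggggggTV   [V → g g g]
ggggggggggTV => ggggggggggwV   [T → w]
ggggggggggwV => ggggggggggwg   [V → g]

S => VTV => TTV => VVTV => TVTV => VVVTV => TVVTV => VVVVTV => gggVVVTV => ggggggVVTV => gggggggVTV => ggggggggggTV => ggggggggggwV => ggggggggggwg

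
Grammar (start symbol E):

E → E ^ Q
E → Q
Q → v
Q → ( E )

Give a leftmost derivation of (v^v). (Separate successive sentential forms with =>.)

E => Q => (E) => (E^Q) => (Q^Q) => (v^Q) => (v^v)

E => Q   [E → Q]
Q => (E)   [Q → ( E )]
(E) => (E^Q)   [E → E ^ Q]
(E^Q) => (Q^Q)   [E → Q]
(Q^Q) => (v^Q)   [Q → v]
(v^Q) => (v^v)   [Q → v]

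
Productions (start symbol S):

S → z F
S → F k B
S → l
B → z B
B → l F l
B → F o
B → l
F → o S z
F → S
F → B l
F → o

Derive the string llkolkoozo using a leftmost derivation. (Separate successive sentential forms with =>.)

S => FkB => BlkB => llkB => llkFo => llkoSzo => llkoFkBzo => llkoSkBzo => llkolkBzo => llkolkFozo => llkolkoozo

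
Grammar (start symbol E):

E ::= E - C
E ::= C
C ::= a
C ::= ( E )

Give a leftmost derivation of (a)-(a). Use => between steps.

E => E-C => C-C => (E)-C => (C)-C => (a)-C => (a)-(E) => (a)-(C) => (a)-(a)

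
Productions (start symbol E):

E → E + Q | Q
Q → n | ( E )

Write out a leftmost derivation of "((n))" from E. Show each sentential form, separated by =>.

E => Q   [E → Q]
Q => (E)   [Q → ( E )]
(E) => (Q)   [E → Q]
(Q) => ((E))   [Q → ( E )]
((E)) => ((Q))   [E → Q]
((Q)) => ((n))   [Q → n]

E=>Q=>(E)=>(Q)=>((E))=>((Q))=>((n))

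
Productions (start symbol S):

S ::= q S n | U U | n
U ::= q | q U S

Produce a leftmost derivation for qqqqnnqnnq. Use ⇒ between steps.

S ⇒ UU ⇒ qUSU ⇒ qqUSSU ⇒ qqqUSSSU ⇒ qqqqSSSU ⇒ qqqqnSSU ⇒ qqqqnnSU ⇒ qqqqnnqSnU ⇒ qqqqnnqnnU ⇒ qqqqnnqnnq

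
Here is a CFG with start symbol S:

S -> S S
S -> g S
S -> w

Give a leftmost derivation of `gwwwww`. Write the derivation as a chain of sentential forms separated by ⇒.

S ⇒ SS   [S -> S S]
SS ⇒ SSS   [S -> S S]
SSS ⇒ gSSS   [S -> g S]
gSSS ⇒ gSSSS   [S -> S S]
gSSSS ⇒ gwSSS   [S -> w]
gwSSS ⇒ gwSSSS   [S -> S S]
gwSSSS ⇒ gwwSSS   [S -> w]
gwwSSS ⇒ gwwwSS   [S -> w]
gwwwSS ⇒ gwwwwS   [S -> w]
gwwwwS ⇒ gwwwww   [S -> w]

S ⇒ SS ⇒ SSS ⇒ gSSS ⇒ gSSSS ⇒ gwSSS ⇒ gwSSSS ⇒ gwwSSS ⇒ gwwwSS ⇒ gwwwwS ⇒ gwwwww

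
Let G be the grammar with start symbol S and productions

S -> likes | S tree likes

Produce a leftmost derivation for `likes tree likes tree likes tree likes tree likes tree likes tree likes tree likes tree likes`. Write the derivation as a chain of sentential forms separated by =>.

S => S tree likes => S tree likes tree likes => S tree likes tree likes tree likes => S tree likes tree likes tree likes tree likes => S tree likes tree likes tree likes tree likes tree likes => S tree likes tree likes tree likes tree likes tree likes tree likes => S tree likes tree likes tree likes tree likes tree likes tree likes tree likes => S tree likes tree likes tree likes tree likes tree likes tree likes tree likes tree likes => likes tree likes tree likes tree likes tree likes tree likes tree likes tree likes tree likes

S => S tree likes   [S -> S tree likes]
S tree likes => S tree likes tree likes   [S -> S tree likes]
S tree likes tree likes => S tree likes tree likes tree likes   [S -> S tree likes]
S tree likes tree likes tree likes => S tree likes tree likes tree likes tree likes   [S -> S tree likes]
S tree likes tree likes tree likes tree likes => S tree likes tree likes tree likes tree likes tree likes   [S -> S tree likes]
S tree likes tree likes tree likes tree likes tree likes => S tree likes tree likes tree likes tree likes tree likes tree likes   [S -> S tree likes]
S tree likes tree likes tree likes tree likes tree likes tree likes => S tree likes tree likes tree likes tree likes tree likes tree likes tree likes   [S -> S tree likes]
S tree likes tree likes tree likes tree likes tree likes tree likes tree likes => S tree likes tree likes tree likes tree likes tree likes tree likes tree likes tree likes   [S -> S tree likes]
S tree likes tree likes tree likes tree likes tree likes tree likes tree likes tree likes => likes tree likes tree likes tree likes tree likes tree likes tree likes tree likes tree likes   [S -> likes]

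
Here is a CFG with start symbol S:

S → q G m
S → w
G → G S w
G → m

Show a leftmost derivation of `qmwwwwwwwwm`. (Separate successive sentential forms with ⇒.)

S⇒qGm⇒qGSwm⇒qGSwSwm⇒qGSwSwSwm⇒qGSwSwSwSwm⇒qmSwSwSwSwm⇒qmwwSwSwSwm⇒qmwwwwSwSwm⇒qmwwwwwwSwm⇒qmwwwwwwwwm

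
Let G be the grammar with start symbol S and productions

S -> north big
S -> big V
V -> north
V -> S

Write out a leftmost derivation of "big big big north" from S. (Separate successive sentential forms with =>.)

S => big V => big S => big big V => big big S => big big big V => big big big north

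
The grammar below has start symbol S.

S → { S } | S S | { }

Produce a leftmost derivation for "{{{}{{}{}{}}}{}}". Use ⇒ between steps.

S ⇒ {S} ⇒ {SS} ⇒ {{S}S} ⇒ {{SS}S} ⇒ {{{}S}S} ⇒ {{{}{S}}S} ⇒ {{{}{SS}}S} ⇒ {{{}{SSS}}S} ⇒ {{{}{{}SS}}S} ⇒ {{{}{{}{}S}}S} ⇒ {{{}{{}{}{}}}S} ⇒ {{{}{{}{}{}}}{}}

S ⇒ {S}   [S → { S }]
{S} ⇒ {SS}   [S → S S]
{SS} ⇒ {{S}S}   [S → { S }]
{{S}S} ⇒ {{SS}S}   [S → S S]
{{SS}S} ⇒ {{{}S}S}   [S → { }]
{{{}S}S} ⇒ {{{}{S}}S}   [S → { S }]
{{{}{S}}S} ⇒ {{{}{SS}}S}   [S → S S]
{{{}{SS}}S} ⇒ {{{}{SSS}}S}   [S → S S]
{{{}{SSS}}S} ⇒ {{{}{{}SS}}S}   [S → { }]
{{{}{{}SS}}S} ⇒ {{{}{{}{}S}}S}   [S → { }]
{{{}{{}{}S}}S} ⇒ {{{}{{}{}{}}}S}   [S → { }]
{{{}{{}{}{}}}S} ⇒ {{{}{{}{}{}}}{}}   [S → { }]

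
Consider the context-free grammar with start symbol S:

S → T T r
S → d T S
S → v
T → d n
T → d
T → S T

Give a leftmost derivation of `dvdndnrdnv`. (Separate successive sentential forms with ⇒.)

S ⇒ dTS   [S → d T S]
dTS ⇒ dSTS   [T → S T]
dSTS ⇒ dvTS   [S → v]
dvTS ⇒ dvSTS   [T → S T]
dvSTS ⇒ dvTTrTS   [S → T T r]
dvTTrTS ⇒ dvdnTrTS   [T → d n]
dvdnTrTS ⇒ dvdndnrTS   [T → d n]
dvdndnrTS ⇒ dvdndnrdnS   [T → d n]
dvdndnrdnS ⇒ dvdndnrdnv   [S → v]

S ⇒ dTS ⇒ dSTS ⇒ dvTS ⇒ dvSTS ⇒ dvTTrTS ⇒ dvdnTrTS ⇒ dvdndnrTS ⇒ dvdndnrdnS ⇒ dvdndnrdnv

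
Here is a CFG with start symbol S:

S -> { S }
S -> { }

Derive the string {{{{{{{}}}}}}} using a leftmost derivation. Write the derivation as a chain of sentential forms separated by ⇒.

S⇒{S}⇒{{S}}⇒{{{S}}}⇒{{{{S}}}}⇒{{{{{S}}}}}⇒{{{{{{S}}}}}}⇒{{{{{{{}}}}}}}

S ⇒ {S}   [S -> { S }]
{S} ⇒ {{S}}   [S -> { S }]
{{S}} ⇒ {{{S}}}   [S -> { S }]
{{{S}}} ⇒ {{{{S}}}}   [S -> { S }]
{{{{S}}}} ⇒ {{{{{S}}}}}   [S -> { S }]
{{{{{S}}}}} ⇒ {{{{{{S}}}}}}   [S -> { S }]
{{{{{{S}}}}}} ⇒ {{{{{{{}}}}}}}   [S -> { }]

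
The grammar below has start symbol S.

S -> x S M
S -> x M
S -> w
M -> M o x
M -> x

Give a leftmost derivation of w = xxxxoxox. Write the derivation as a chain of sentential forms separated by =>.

S => xSM => xxMM => xxxM => xxxMox => xxxMoxox => xxxxoxox

S => xSM   [S -> x S M]
xSM => xxMM   [S -> x M]
xxMM => xxxM   [M -> x]
xxxM => xxxMox   [M -> M o x]
xxxMox => xxxMoxox   [M -> M o x]
xxxMoxox => xxxxoxox   [M -> x]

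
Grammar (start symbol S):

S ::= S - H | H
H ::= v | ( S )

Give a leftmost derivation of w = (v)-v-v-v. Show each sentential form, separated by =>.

S => S-H   [S ::= S - H]
S-H => S-H-H   [S ::= S - H]
S-H-H => S-H-H-H   [S ::= S - H]
S-H-H-H => H-H-H-H   [S ::= H]
H-H-H-H => (S)-H-H-H   [H ::= ( S )]
(S)-H-H-H => (H)-H-H-H   [S ::= H]
(H)-H-H-H => (v)-H-H-H   [H ::= v]
(v)-H-H-H => (v)-v-H-H   [H ::= v]
(v)-v-H-H => (v)-v-v-H   [H ::= v]
(v)-v-v-H => (v)-v-v-v   [H ::= v]

S => S-H => S-H-H => S-H-H-H => H-H-H-H => (S)-H-H-H => (H)-H-H-H => (v)-H-H-H => (v)-v-H-H => (v)-v-v-H => (v)-v-v-v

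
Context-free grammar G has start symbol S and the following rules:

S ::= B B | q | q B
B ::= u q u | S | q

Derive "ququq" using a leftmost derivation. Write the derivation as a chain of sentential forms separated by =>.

S => BB => SB => qBB => ququB => ququS => ququq

S => BB   [S ::= B B]
BB => SB   [B ::= S]
SB => qBB   [S ::= q B]
qBB => ququB   [B ::= u q u]
ququB => ququS   [B ::= S]
ququS => ququq   [S ::= q]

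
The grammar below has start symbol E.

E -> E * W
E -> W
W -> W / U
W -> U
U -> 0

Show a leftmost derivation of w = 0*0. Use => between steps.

E => E*W => W*W => U*W => 0*W => 0*U => 0*0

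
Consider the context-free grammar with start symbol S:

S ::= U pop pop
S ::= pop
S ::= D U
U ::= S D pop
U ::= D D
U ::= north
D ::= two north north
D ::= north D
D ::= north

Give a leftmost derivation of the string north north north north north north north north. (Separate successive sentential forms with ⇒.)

S ⇒ D U ⇒ north D U ⇒ north north D U ⇒ north north north D U ⇒ north north north north D U ⇒ north north north north north D U ⇒ north north north north north north D U ⇒ north north north north north north north U ⇒ north north north north north north north north

S ⇒ D U   [S ::= D U]
D U ⇒ north D U   [D ::= north D]
north D U ⇒ north north D U   [D ::= north D]
north north D U ⇒ north north north D U   [D ::= north D]
north north north D U ⇒ north north north north D U   [D ::= north D]
north north north north D U ⇒ north north north north north D U   [D ::= north D]
north north north north north D U ⇒ north north north north north north D U   [D ::= north D]
north north north north north north D U ⇒ north north north north north north north U   [D ::= north]
north north north north north north north U ⇒ north north north north north north north north   [U ::= north]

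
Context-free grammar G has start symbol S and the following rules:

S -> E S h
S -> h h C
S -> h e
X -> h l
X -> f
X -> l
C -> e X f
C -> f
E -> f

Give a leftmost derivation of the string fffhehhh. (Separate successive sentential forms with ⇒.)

S ⇒ ESh   [S -> E S h]
ESh ⇒ fSh   [E -> f]
fSh ⇒ fEShh   [S -> E S h]
fEShh ⇒ ffShh   [E -> f]
ffShh ⇒ ffEShhh   [S -> E S h]
ffEShhh ⇒ fffShhh   [E -> f]
fffShhh ⇒ fffhehhh   [S -> h e]

S ⇒ ESh ⇒ fSh ⇒ fEShh ⇒ ffShh ⇒ ffEShhh ⇒ fffShhh ⇒ fffhehhh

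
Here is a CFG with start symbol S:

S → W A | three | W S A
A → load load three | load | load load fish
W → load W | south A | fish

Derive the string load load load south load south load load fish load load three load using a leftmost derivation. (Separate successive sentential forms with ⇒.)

S ⇒ W S A   [S → W S A]
W S A ⇒ load W S A   [W → load W]
load W S A ⇒ load load W S A   [W → load W]
load load W S A ⇒ load load load W S A   [W → load W]
load load load W S A ⇒ load load load south A S A   [W → south A]
load load load south A S A ⇒ load load load south load S A   [A → load]
load load load south load S A ⇒ load load load south load W A A   [S → W A]
load load load south load W A A ⇒ load load load south load south A A A   [W → south A]
load load load south load south A A A ⇒ load load load south load south load load fish A A   [A → load load fish]
load load load south load south load load fish A A ⇒ load load load south load south load load fish load load three A   [A → load load three]
load load load south load south load load fish load load three A ⇒ load load load south load south load load fish load load three load   [A → load]

S ⇒ W S A ⇒ load W S A ⇒ load load W S A ⇒ load load load W S A ⇒ load load load south A S A ⇒ load load load south load S A ⇒ load load load south load W A A ⇒ load load load south load south A A A ⇒ load load load south load south load load fish A A ⇒ load load load south load south load load fish load load three A ⇒ load load load south load south load load fish load load three load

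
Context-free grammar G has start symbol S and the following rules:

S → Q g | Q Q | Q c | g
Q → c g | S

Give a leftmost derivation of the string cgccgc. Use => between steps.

S=>Qc=>Sc=>QQc=>SQc=>QcQc=>cgcQc=>cgccgc

S => Qc   [S → Q c]
Qc => Sc   [Q → S]
Sc => QQc   [S → Q Q]
QQc => SQc   [Q → S]
SQc => QcQc   [S → Q c]
QcQc => cgcQc   [Q → c g]
cgcQc => cgccgc   [Q → c g]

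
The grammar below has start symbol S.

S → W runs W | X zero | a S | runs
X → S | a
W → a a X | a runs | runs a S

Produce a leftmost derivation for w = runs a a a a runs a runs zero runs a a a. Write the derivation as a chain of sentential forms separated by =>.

S => W runs W   [S → W runs W]
W runs W => runs a S runs W   [W → runs a S]
runs a S runs W => runs a X zero runs W   [S → X zero]
runs a X zero runs W => runs a S zero runs W   [X → S]
runs a S zero runs W => runs a W runs W zero runs W   [S → W runs W]
runs a W runs W zero runs W => runs a a a X runs W zero runs W   [W → a a X]
runs a a a X runs W zero runs W => runs a a a a runs W zero runs W   [X → a]
runs a a a a runs W zero runs W => runs a a a a runs a runs zero runs W   [W → a runs]
runs a a a a runs a runs zero runs W => runs a a a a runs a runs zero runs a a X   [W → a a X]
runs a a a a runs a runs zero runs a a X => runs a a a a runs a runs zero runs a a a   [X → a]

S => W runs W => runs a S runs W => runs a X zero runs W => runs a S zero runs W => runs a W runs W zero runs W => runs a a a X runs W zero runs W => runs a a a a runs W zero runs W => runs a a a a runs a runs zero runs W => runs a a a a runs a runs zero runs a a X => runs a a a a runs a runs zero runs a a a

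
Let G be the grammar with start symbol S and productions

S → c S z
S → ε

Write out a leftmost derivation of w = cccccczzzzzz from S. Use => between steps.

S=>cSz=>ccSzz=>cccSzzz=>ccccSzzzz=>cccccSzzzzz=>ccccccSzzzzzz=>cccccczzzzzz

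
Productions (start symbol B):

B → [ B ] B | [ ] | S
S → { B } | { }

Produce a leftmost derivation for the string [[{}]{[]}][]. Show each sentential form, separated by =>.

B => [B]B => [[B]B]B => [[S]B]B => [[{}]B]B => [[{}]S]B => [[{}]{B}]B => [[{}]{[]}]B => [[{}]{[]}][]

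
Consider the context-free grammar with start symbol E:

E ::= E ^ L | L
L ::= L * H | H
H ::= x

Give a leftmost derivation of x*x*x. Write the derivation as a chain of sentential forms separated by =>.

E => L => L*H => L*H*H => H*H*H => x*H*H => x*x*H => x*x*x

E => L   [E ::= L]
L => L*H   [L ::= L * H]
L*H => L*H*H   [L ::= L * H]
L*H*H => H*H*H   [L ::= H]
H*H*H => x*H*H   [H ::= x]
x*H*H => x*x*H   [H ::= x]
x*x*H => x*x*x   [H ::= x]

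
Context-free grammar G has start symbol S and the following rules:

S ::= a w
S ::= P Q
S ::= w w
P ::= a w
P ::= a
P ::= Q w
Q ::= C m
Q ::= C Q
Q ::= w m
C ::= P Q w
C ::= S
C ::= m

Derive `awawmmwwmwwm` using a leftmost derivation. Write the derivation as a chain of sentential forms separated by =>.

S => PQ   [S ::= P Q]
PQ => awQ   [P ::= a w]
awQ => awCQ   [Q ::= C Q]
awCQ => awPQwQ   [C ::= P Q w]
awPQwQ => awQwQwQ   [P ::= Q w]
awQwQwQ => awCmwQwQ   [Q ::= C m]
awCmwQwQ => awSmwQwQ   [C ::= S]
awSmwQwQ => awPQmwQwQ   [S ::= P Q]
awPQmwQwQ => awaQmwQwQ   [P ::= a]
awaQmwQwQ => awawmmwQwQ   [Q ::= w m]
awawmmwQwQ => awawmmwwmwQ   [Q ::= w m]
awawmmwwmwQ => awawmmwwmwwm   [Q ::= w m]

S => PQ => awQ => awCQ => awPQwQ => awQwQwQ => awCmwQwQ => awSmwQwQ => awPQmwQwQ => awaQmwQwQ => awawmmwQwQ => awawmmwwmwQ => awawmmwwmwwm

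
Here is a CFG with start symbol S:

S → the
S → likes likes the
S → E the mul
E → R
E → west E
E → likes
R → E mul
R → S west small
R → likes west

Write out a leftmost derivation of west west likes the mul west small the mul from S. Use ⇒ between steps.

S ⇒ E the mul   [S → E the mul]
E the mul ⇒ west E the mul   [E → west E]
west E the mul ⇒ west R the mul   [E → R]
west R the mul ⇒ west S west small the mul   [R → S west small]
west S west small the mul ⇒ west E the mul west small the mul   [S → E the mul]
west E the mul west small the mul ⇒ west west E the mul west small the mul   [E → west E]
west west E the mul west small the mul ⇒ west west likes the mul west small the mul   [E → likes]

S ⇒ E the mul ⇒ west E the mul ⇒ west R the mul ⇒ west S west small the mul ⇒ west E the mul west small the mul ⇒ west west E the mul west small the mul ⇒ west west likes the mul west small the mul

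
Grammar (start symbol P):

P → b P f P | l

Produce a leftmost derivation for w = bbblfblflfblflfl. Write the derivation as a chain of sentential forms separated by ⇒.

P ⇒ bPfP ⇒ bbPfPfP ⇒ bbbPfPfPfP ⇒ bbblfPfPfP ⇒ bbblfbPfPfPfP ⇒ bbblfblfPfPfP ⇒ bbblfblflfPfP ⇒ bbblfblflfbPfPfP ⇒ bbblfblflfblfPfP ⇒ bbblfblflfblflfP ⇒ bbblfblflfblflfl

P ⇒ bPfP   [P → b P f P]
bPfP ⇒ bbPfPfP   [P → b P f P]
bbPfPfP ⇒ bbbPfPfPfP   [P → b P f P]
bbbPfPfPfP ⇒ bbblfPfPfP   [P → l]
bbblfPfPfP ⇒ bbblfbPfPfPfP   [P → b P f P]
bbblfbPfPfPfP ⇒ bbblfblfPfPfP   [P → l]
bbblfblfPfPfP ⇒ bbblfblflfPfP   [P → l]
bbblfblflfPfP ⇒ bbblfblflfbPfPfP   [P → b P f P]
bbblfblflfbPfPfP ⇒ bbblfblflfblfPfP   [P → l]
bbblfblflfblfPfP ⇒ bbblfblflfblflfP   [P → l]
bbblfblflfblflfP ⇒ bbblfblflfblflfl   [P → l]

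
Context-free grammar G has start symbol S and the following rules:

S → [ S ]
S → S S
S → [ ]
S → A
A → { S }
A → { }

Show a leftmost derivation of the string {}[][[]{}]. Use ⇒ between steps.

S ⇒ SS   [S → S S]
SS ⇒ AS   [S → A]
AS ⇒ {}S   [A → { }]
{}S ⇒ {}SS   [S → S S]
{}SS ⇒ {}[]S   [S → [ ]]
{}[]S ⇒ {}[][S]   [S → [ S ]]
{}[][S] ⇒ {}[][SS]   [S → S S]
{}[][SS] ⇒ {}[][[]S]   [S → [ ]]
{}[][[]S] ⇒ {}[][[]A]   [S → A]
{}[][[]A] ⇒ {}[][[]{}]   [A → { }]

S⇒SS⇒AS⇒{}S⇒{}SS⇒{}[]S⇒{}[][S]⇒{}[][SS]⇒{}[][[]S]⇒{}[][[]A]⇒{}[][[]{}]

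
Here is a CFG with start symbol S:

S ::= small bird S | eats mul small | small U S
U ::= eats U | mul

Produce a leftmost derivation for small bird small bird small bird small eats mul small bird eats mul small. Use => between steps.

S => small bird S   [S ::= small bird S]
small bird S => small bird small bird S   [S ::= small bird S]
small bird small bird S => small bird small bird small bird S   [S ::= small bird S]
small bird small bird small bird S => small bird small bird small bird small U S   [S ::= small U S]
small bird small bird small bird small U S => small bird small bird small bird small eats U S   [U ::= eats U]
small bird small bird small bird small eats U S => small bird small bird small bird small eats mul S   [U ::= mul]
small bird small bird small bird small eats mul S => small bird small bird small bird small eats mul small bird S   [S ::= small bird S]
small bird small bird small bird small eats mul small bird S => small bird small bird small bird small eats mul small bird eats mul small   [S ::= eats mul small]

S => small bird S => small bird small bird S => small bird small bird small bird S => small bird small bird small bird small U S => small bird small bird small bird small eats U S => small bird small bird small bird small eats mul S => small bird small bird small bird small eats mul small bird S => small bird small bird small bird small eats mul small bird eats mul small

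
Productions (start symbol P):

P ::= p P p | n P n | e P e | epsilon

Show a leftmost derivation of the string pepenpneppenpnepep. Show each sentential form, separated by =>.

P => pPp => pePep => pepPpep => pepePepep => pepenPnepep => pepenpPpnepep => pepenpnPnpnepep => pepenpnePenpnepep => pepenpnepPpenpnepep => pepenpneppenpnepep

P => pPp   [P ::= p P p]
pPp => pePep   [P ::= e P e]
pePep => pepPpep   [P ::= p P p]
pepPpep => pepePepep   [P ::= e P e]
pepePepep => pepenPnepep   [P ::= n P n]
pepenPnepep => pepenpPpnepep   [P ::= p P p]
pepenpPpnepep => pepenpnPnpnepep   [P ::= n P n]
pepenpnPnpnepep => pepenpnePenpnepep   [P ::= e P e]
pepenpnePenpnepep => pepenpnepPpenpnepep   [P ::= p P p]
pepenpnepPpenpnepep => pepenpneppenpnepep   [P ::= epsilon]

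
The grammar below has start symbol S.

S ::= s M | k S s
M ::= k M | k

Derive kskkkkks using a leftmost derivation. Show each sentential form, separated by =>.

S => kSs   [S ::= k S s]
kSs => ksMs   [S ::= s M]
ksMs => kskMs   [M ::= k M]
kskMs => kskkMs   [M ::= k M]
kskkMs => kskkkMs   [M ::= k M]
kskkkMs => kskkkkMs   [M ::= k M]
kskkkkMs => kskkkkks   [M ::= k]

S => kSs => ksMs => kskMs => kskkMs => kskkkMs => kskkkkMs => kskkkkks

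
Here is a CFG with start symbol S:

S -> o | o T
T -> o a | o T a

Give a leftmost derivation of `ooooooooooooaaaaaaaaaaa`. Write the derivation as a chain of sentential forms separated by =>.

S => oT => ooTa => oooTaa => ooooTaaa => oooooTaaaa => ooooooTaaaaa => oooooooTaaaaaa => ooooooooTaaaaaaa => oooooooooTaaaaaaaa => ooooooooooTaaaaaaaaa => oooooooooooTaaaaaaaaaa => ooooooooooooaaaaaaaaaaa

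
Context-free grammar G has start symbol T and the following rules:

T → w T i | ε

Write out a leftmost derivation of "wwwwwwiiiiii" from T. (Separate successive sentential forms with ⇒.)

T ⇒ wTi ⇒ wwTii ⇒ wwwTiii ⇒ wwwwTiiii ⇒ wwwwwTiiiii ⇒ wwwwwwTiiiiii ⇒ wwwwwwiiiiii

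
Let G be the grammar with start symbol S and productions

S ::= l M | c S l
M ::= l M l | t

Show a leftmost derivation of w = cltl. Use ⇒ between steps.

S ⇒ cSl ⇒ clMl ⇒ cltl

S ⇒ cSl   [S ::= c S l]
cSl ⇒ clMl   [S ::= l M]
clMl ⇒ cltl   [M ::= t]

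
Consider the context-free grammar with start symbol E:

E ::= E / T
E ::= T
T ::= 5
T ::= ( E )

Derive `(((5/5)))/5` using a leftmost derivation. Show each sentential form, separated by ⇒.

E ⇒ E/T ⇒ T/T ⇒ (E)/T ⇒ (T)/T ⇒ ((E))/T ⇒ ((T))/T ⇒ (((E)))/T ⇒ (((E/T)))/T ⇒ (((T/T)))/T ⇒ (((5/T)))/T ⇒ (((5/5)))/T ⇒ (((5/5)))/5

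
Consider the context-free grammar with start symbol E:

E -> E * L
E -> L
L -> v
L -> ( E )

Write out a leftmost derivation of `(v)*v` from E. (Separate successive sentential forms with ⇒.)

E ⇒ E*L ⇒ L*L ⇒ (E)*L ⇒ (L)*L ⇒ (v)*L ⇒ (v)*v

E ⇒ E*L   [E -> E * L]
E*L ⇒ L*L   [E -> L]
L*L ⇒ (E)*L   [L -> ( E )]
(E)*L ⇒ (L)*L   [E -> L]
(L)*L ⇒ (v)*L   [L -> v]
(v)*L ⇒ (v)*v   [L -> v]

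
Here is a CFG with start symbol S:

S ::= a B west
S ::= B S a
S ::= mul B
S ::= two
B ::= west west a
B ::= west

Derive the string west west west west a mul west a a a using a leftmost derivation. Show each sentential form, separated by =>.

S => B S a => west S a => west B S a a => west west S a a => west west B S a a a => west west west west a S a a a => west west west west a mul B a a a => west west west west a mul west a a a

S => B S a   [S ::= B S a]
B S a => west S a   [B ::= west]
west S a => west B S a a   [S ::= B S a]
west B S a a => west west S a a   [B ::= west]
west west S a a => west west B S a a a   [S ::= B S a]
west west B S a a a => west west west west a S a a a   [B ::= west west a]
west west west west a S a a a => west west west west a mul B a a a   [S ::= mul B]
west west west west a mul B a a a => west west west west a mul west a a a   [B ::= west]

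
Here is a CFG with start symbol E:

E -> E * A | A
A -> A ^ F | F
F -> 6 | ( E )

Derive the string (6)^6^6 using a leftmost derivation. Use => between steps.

E => A => A^F => A^F^F => F^F^F => (E)^F^F => (A)^F^F => (F)^F^F => (6)^F^F => (6)^6^F => (6)^6^6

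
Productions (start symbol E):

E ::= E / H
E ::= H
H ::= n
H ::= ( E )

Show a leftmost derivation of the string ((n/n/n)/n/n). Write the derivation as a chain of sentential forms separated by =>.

E => H   [E ::= H]
H => (E)   [H ::= ( E )]
(E) => (E/H)   [E ::= E / H]
(E/H) => (E/H/H)   [E ::= E / H]
(E/H/H) => (H/H/H)   [E ::= H]
(H/H/H) => ((E)/H/H)   [H ::= ( E )]
((E)/H/H) => ((E/H)/H/H)   [E ::= E / H]
((E/H)/H/H) => ((E/H/H)/H/H)   [E ::= E / H]
((E/H/H)/H/H) => ((H/H/H)/H/H)   [E ::= H]
((H/H/H)/H/H) => ((n/H/H)/H/H)   [H ::= n]
((n/H/H)/H/H) => ((n/n/H)/H/H)   [H ::= n]
((n/n/H)/H/H) => ((n/n/n)/H/H)   [H ::= n]
((n/n/n)/H/H) => ((n/n/n)/n/H)   [H ::= n]
((n/n/n)/n/H) => ((n/n/n)/n/n)   [H ::= n]

E => H => (E) => (E/H) => (E/H/H) => (H/H/H) => ((E)/H/H) => ((E/H)/H/H) => ((E/H/H)/H/H) => ((H/H/H)/H/H) => ((n/H/H)/H/H) => ((n/n/H)/H/H) => ((n/n/n)/H/H) => ((n/n/n)/n/H) => ((n/n/n)/n/n)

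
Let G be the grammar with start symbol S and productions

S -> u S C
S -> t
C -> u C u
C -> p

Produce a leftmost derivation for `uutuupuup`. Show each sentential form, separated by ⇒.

S ⇒ uSC ⇒ uuSCC ⇒ uutCC ⇒ uutuCuC ⇒ uutuuCuuC ⇒ uutuupuuC ⇒ uutuupuup

S ⇒ uSC   [S -> u S C]
uSC ⇒ uuSCC   [S -> u S C]
uuSCC ⇒ uutCC   [S -> t]
uutCC ⇒ uutuCuC   [C -> u C u]
uutuCuC ⇒ uutuuCuuC   [C -> u C u]
uutuuCuuC ⇒ uutuupuuC   [C -> p]
uutuupuuC ⇒ uutuupuup   [C -> p]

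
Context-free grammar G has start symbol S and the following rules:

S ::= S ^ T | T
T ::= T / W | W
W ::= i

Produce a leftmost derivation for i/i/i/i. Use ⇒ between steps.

S ⇒ T   [S ::= T]
T ⇒ T/W   [T ::= T / W]
T/W ⇒ T/W/W   [T ::= T / W]
T/W/W ⇒ T/W/W/W   [T ::= T / W]
T/W/W/W ⇒ W/W/W/W   [T ::= W]
W/W/W/W ⇒ i/W/W/W   [W ::= i]
i/W/W/W ⇒ i/i/W/W   [W ::= i]
i/i/W/W ⇒ i/i/i/W   [W ::= i]
i/i/i/W ⇒ i/i/i/i   [W ::= i]

S⇒T⇒T/W⇒T/W/W⇒T/W/W/W⇒W/W/W/W⇒i/W/W/W⇒i/i/W/W⇒i/i/i/W⇒i/i/i/i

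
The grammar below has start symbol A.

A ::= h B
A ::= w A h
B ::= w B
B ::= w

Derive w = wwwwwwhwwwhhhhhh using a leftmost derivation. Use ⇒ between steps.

A ⇒ wAh ⇒ wwAhh ⇒ wwwAhhh ⇒ wwwwAhhhh ⇒ wwwwwAhhhhh ⇒ wwwwwwAhhhhhh ⇒ wwwwwwhBhhhhhh ⇒ wwwwwwhwBhhhhhh ⇒ wwwwwwhwwBhhhhhh ⇒ wwwwwwhwwwhhhhhh

A ⇒ wAh   [A ::= w A h]
wAh ⇒ wwAhh   [A ::= w A h]
wwAhh ⇒ wwwAhhh   [A ::= w A h]
wwwAhhh ⇒ wwwwAhhhh   [A ::= w A h]
wwwwAhhhh ⇒ wwwwwAhhhhh   [A ::= w A h]
wwwwwAhhhhh ⇒ wwwwwwAhhhhhh   [A ::= w A h]
wwwwwwAhhhhhh ⇒ wwwwwwhBhhhhhh   [A ::= h B]
wwwwwwhBhhhhhh ⇒ wwwwwwhwBhhhhhh   [B ::= w B]
wwwwwwhwBhhhhhh ⇒ wwwwwwhwwBhhhhhh   [B ::= w B]
wwwwwwhwwBhhhhhh ⇒ wwwwwwhwwwhhhhhh   [B ::= w]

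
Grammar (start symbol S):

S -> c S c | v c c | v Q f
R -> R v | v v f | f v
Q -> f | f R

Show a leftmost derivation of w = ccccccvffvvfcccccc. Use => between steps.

S=>cSc=>ccScc=>cccSccc=>ccccScccc=>cccccSccccc=>ccccccScccccc=>ccccccvQfcccccc=>ccccccvfRfcccccc=>ccccccvfRvfcccccc=>ccccccvffvvfcccccc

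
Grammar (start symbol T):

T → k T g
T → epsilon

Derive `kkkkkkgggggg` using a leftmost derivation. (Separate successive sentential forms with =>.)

T => kTg   [T → k T g]
kTg => kkTgg   [T → k T g]
kkTgg => kkkTggg   [T → k T g]
kkkTggg => kkkkTgggg   [T → k T g]
kkkkTgggg => kkkkkTggggg   [T → k T g]
kkkkkTggggg => kkkkkkTgggggg   [T → k T g]
kkkkkkTgggggg => kkkkkkgggggg   [T → epsilon]

T => kTg => kkTgg => kkkTggg => kkkkTgggg => kkkkkTggggg => kkkkkkTgggggg => kkkkkkgggggg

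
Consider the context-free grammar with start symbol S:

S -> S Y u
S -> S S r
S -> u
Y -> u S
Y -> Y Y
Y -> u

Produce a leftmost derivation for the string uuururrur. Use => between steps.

S => SSr => SSrSr => uSrSr => uSSrrSr => uSSrSrrSr => uuSrSrrSr => uuurSrrSr => uuururrSr => uuururrur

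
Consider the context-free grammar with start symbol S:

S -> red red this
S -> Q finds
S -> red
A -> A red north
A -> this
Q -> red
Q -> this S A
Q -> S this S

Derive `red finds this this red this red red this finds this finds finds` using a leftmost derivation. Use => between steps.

S => Q finds => S this S finds => Q finds this S finds => red finds this S finds => red finds this Q finds finds => red finds this this S A finds finds => red finds this this Q finds A finds finds => red finds this this S this S finds A finds finds => red finds this this red this S finds A finds finds => red finds this this red this red red this finds A finds finds => red finds this this red this red red this finds this finds finds

S => Q finds   [S -> Q finds]
Q finds => S this S finds   [Q -> S this S]
S this S finds => Q finds this S finds   [S -> Q finds]
Q finds this S finds => red finds this S finds   [Q -> red]
red finds this S finds => red finds this Q finds finds   [S -> Q finds]
red finds this Q finds finds => red finds this this S A finds finds   [Q -> this S A]
red finds this this S A finds finds => red finds this this Q finds A finds finds   [S -> Q finds]
red finds this this Q finds A finds finds => red finds this this S this S finds A finds finds   [Q -> S this S]
red finds this this S this S finds A finds finds => red finds this this red this S finds A finds finds   [S -> red]
red finds this this red this S finds A finds finds => red finds this this red this red red this finds A finds finds   [S -> red red this]
red finds this this red this red red this finds A finds finds => red finds this this red this red red this finds this finds finds   [A -> this]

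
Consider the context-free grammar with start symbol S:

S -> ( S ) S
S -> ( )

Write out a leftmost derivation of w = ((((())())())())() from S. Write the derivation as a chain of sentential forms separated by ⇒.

S⇒(S)S⇒((S)S)S⇒(((S)S)S)S⇒((((S)S)S)S)S⇒((((())S)S)S)S⇒((((())())S)S)S⇒((((())())())S)S⇒((((())())())())S⇒((((())())())())()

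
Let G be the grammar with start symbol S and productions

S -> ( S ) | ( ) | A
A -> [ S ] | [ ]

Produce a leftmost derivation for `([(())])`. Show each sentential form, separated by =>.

S => (S) => (A) => ([S]) => ([(S)]) => ([(())])

S => (S)   [S -> ( S )]
(S) => (A)   [S -> A]
(A) => ([S])   [A -> [ S ]]
([S]) => ([(S)])   [S -> ( S )]
([(S)]) => ([(())])   [S -> ( )]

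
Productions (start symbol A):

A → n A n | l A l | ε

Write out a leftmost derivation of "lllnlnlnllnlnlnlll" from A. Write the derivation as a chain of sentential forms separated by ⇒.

A⇒lAl⇒llAll⇒lllAlll⇒lllnAnlll⇒lllnlAlnlll⇒lllnlnAnlnlll⇒lllnlnlAlnlnlll⇒lllnlnlnAnlnlnlll⇒lllnlnlnlAlnlnlnlll⇒lllnlnlnllnlnlnlll

A ⇒ lAl   [A → l A l]
lAl ⇒ llAll   [A → l A l]
llAll ⇒ lllAlll   [A → l A l]
lllAlll ⇒ lllnAnlll   [A → n A n]
lllnAnlll ⇒ lllnlAlnlll   [A → l A l]
lllnlAlnlll ⇒ lllnlnAnlnlll   [A → n A n]
lllnlnAnlnlll ⇒ lllnlnlAlnlnlll   [A → l A l]
lllnlnlAlnlnlll ⇒ lllnlnlnAnlnlnlll   [A → n A n]
lllnlnlnAnlnlnlll ⇒ lllnlnlnlAlnlnlnlll   [A → l A l]
lllnlnlnlAlnlnlnlll ⇒ lllnlnlnllnlnlnlll   [A → ε]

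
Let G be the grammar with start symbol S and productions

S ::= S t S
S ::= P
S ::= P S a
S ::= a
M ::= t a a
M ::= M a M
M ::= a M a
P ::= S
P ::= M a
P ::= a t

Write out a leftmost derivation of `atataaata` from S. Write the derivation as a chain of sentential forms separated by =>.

S => StS => PSatS => SSatS => StSSatS => StStSSatS => atStSSatS => atatSSatS => atataSatS => atataaatS => atataaata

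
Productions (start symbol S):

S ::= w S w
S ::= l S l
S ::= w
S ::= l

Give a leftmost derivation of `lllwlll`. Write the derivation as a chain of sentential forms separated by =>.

S => lSl => llSll => lllSlll => lllwlll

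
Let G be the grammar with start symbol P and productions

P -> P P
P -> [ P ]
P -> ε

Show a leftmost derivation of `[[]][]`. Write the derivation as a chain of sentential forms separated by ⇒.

P⇒PP⇒[P]P⇒[[P]]P⇒[[]]P⇒[[]]PP⇒[[]]PPP⇒[[]][P]PP⇒[[]][]PP⇒[[]][]P⇒[[]][]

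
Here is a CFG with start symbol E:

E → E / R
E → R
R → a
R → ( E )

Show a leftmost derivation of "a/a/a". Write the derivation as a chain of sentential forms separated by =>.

E => E/R => E/R/R => R/R/R => a/R/R => a/a/R => a/a/a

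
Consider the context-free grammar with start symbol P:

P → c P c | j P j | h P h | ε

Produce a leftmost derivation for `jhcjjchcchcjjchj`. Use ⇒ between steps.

P ⇒ jPj   [P → j P j]
jPj ⇒ jhPhj   [P → h P h]
jhPhj ⇒ jhcPchj   [P → c P c]
jhcPchj ⇒ jhcjPjchj   [P → j P j]
jhcjPjchj ⇒ jhcjjPjjchj   [P → j P j]
jhcjjPjjchj ⇒ jhcjjcPcjjchj   [P → c P c]
jhcjjcPcjjchj ⇒ jhcjjchPhcjjchj   [P → h P h]
jhcjjchPhcjjchj ⇒ jhcjjchcPchcjjchj   [P → c P c]
jhcjjchcPchcjjchj ⇒ jhcjjchcchcjjchj   [P → ε]

P ⇒ jPj ⇒ jhPhj ⇒ jhcPchj ⇒ jhcjPjchj ⇒ jhcjjPjjchj ⇒ jhcjjcPcjjchj ⇒ jhcjjchPhcjjchj ⇒ jhcjjchcPchcjjchj ⇒ jhcjjchcchcjjchj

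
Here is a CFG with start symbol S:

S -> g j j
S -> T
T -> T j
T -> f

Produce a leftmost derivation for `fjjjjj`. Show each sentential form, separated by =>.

S => T => Tj => Tjj => Tjjj => Tjjjj => Tjjjjj => fjjjjj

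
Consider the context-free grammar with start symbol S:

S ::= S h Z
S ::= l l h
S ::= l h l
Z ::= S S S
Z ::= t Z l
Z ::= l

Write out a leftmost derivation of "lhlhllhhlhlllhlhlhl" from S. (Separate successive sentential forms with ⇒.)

S⇒ShZ⇒ShZhZ⇒lhlhZhZ⇒lhlhSSShZ⇒lhlhShZSShZ⇒lhlhShZhZSShZ⇒lhlhllhhZhZSShZ⇒lhlhllhhlhZSShZ⇒lhlhllhhlhlSShZ⇒lhlhllhhlhlllhShZ⇒lhlhllhhlhlllhlhlhZ⇒lhlhllhhlhlllhlhlhl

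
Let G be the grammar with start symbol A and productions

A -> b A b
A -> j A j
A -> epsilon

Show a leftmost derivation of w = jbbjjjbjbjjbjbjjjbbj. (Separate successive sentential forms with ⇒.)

A ⇒ jAj ⇒ jbAbj ⇒ jbbAbbj ⇒ jbbjAjbbj ⇒ jbbjjAjjbbj ⇒ jbbjjjAjjjbbj ⇒ jbbjjjbAbjjjbbj ⇒ jbbjjjbjAjbjjjbbj ⇒ jbbjjjbjbAbjbjjjbbj ⇒ jbbjjjbjbjAjbjbjjjbbj ⇒ jbbjjjbjbjjbjbjjjbbj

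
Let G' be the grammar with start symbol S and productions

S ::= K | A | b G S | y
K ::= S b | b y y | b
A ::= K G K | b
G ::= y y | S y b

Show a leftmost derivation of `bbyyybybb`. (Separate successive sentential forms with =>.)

S => bGS   [S ::= b G S]
bGS => bSybS   [G ::= S y b]
bSybS => bbGSybS   [S ::= b G S]
bbGSybS => bbyySybS   [G ::= y y]
bbyySybS => bbyyKybS   [S ::= K]
bbyyKybS => bbyySbybS   [K ::= S b]
bbyySbybS => bbyyybybS   [S ::= y]
bbyyybybS => bbyyybybK   [S ::= K]
bbyyybybK => bbyyybybb   [K ::= b]

S=>bGS=>bSybS=>bbGSybS=>bbyySybS=>bbyyKybS=>bbyySbybS=>bbyyybybS=>bbyyybybK=>bbyyybybb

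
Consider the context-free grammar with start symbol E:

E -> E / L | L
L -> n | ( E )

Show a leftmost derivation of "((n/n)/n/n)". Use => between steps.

E => L   [E -> L]
L => (E)   [L -> ( E )]
(E) => (E/L)   [E -> E / L]
(E/L) => (E/L/L)   [E -> E / L]
(E/L/L) => (L/L/L)   [E -> L]
(L/L/L) => ((E)/L/L)   [L -> ( E )]
((E)/L/L) => ((E/L)/L/L)   [E -> E / L]
((E/L)/L/L) => ((L/L)/L/L)   [E -> L]
((L/L)/L/L) => ((n/L)/L/L)   [L -> n]
((n/L)/L/L) => ((n/n)/L/L)   [L -> n]
((n/n)/L/L) => ((n/n)/n/L)   [L -> n]
((n/n)/n/L) => ((n/n)/n/n)   [L -> n]

E => L => (E) => (E/L) => (E/L/L) => (L/L/L) => ((E)/L/L) => ((E/L)/L/L) => ((L/L)/L/L) => ((n/L)/L/L) => ((n/n)/L/L) => ((n/n)/n/L) => ((n/n)/n/n)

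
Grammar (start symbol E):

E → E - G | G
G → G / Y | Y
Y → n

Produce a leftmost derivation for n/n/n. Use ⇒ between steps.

E ⇒ G ⇒ G/Y ⇒ G/Y/Y ⇒ Y/Y/Y ⇒ n/Y/Y ⇒ n/n/Y ⇒ n/n/n

E ⇒ G   [E → G]
G ⇒ G/Y   [G → G / Y]
G/Y ⇒ G/Y/Y   [G → G / Y]
G/Y/Y ⇒ Y/Y/Y   [G → Y]
Y/Y/Y ⇒ n/Y/Y   [Y → n]
n/Y/Y ⇒ n/n/Y   [Y → n]
n/n/Y ⇒ n/n/n   [Y → n]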